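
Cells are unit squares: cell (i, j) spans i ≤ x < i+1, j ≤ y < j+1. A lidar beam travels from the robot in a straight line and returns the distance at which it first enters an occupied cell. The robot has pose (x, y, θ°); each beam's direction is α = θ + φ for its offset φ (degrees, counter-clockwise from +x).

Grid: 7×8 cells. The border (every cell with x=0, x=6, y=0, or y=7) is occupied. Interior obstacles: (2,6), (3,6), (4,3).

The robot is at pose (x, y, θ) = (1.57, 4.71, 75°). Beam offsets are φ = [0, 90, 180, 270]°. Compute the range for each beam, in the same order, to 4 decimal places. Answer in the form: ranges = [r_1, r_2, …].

ranges = [1.6614, 0.5901, 2.2023, 2.7432]

beam 1: φ=0°, α=75°
  cosα=0.2588 sinα=0.9659 | (1,4) | tMaxX 1.6614 tMaxY 0.3002 | tΔX 3.8637 tΔY 1.0353
    t=0.3002 [y] (1,5)
    t=1.3355 [y] (1,6)
    t=1.6614 [x] (2,6) — stop
  → r_1 = 1.6614
beam 2: φ=90°, α=165°
  cosα=-0.9659 sinα=0.2588 | (1,4) | tMaxX 0.5901 tMaxY 1.1205 | tΔX 1.0353 tΔY 3.8637
    t=0.5901 [x] (0,4) — stop
  → r_2 = 0.5901
beam 3: φ=180°, α=255°
  cosα=-0.2588 sinα=-0.9659 | (1,4) | tMaxX 2.2023 tMaxY 0.7350 | tΔX 3.8637 tΔY 1.0353
    t=0.7350 [y] (1,3)
    t=1.7703 [y] (1,2)
    t=2.2023 [x] (0,2) — stop
  → r_3 = 2.2023
beam 4: φ=270°, α=345°
  cosα=0.9659 sinα=-0.2588 | (1,4) | tMaxX 0.4452 tMaxY 2.7432 | tΔX 1.0353 tΔY 3.8637
    t=0.4452 [x] (2,4)
    t=1.4804 [x] (3,4)
    t=2.5157 [x] (4,4)
    t=2.7432 [y] (4,3) — stop
  → r_4 = 2.7432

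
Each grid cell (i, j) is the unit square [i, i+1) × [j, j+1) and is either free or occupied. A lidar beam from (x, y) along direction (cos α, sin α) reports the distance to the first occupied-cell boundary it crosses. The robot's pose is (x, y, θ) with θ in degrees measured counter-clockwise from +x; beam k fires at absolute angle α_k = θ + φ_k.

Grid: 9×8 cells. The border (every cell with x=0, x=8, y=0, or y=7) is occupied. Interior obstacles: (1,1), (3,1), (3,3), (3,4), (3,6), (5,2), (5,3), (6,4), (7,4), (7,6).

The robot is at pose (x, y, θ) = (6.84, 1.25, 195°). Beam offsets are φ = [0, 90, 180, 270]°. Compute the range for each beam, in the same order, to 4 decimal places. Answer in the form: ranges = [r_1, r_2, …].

beam 1: φ=0°, α=195°
  dir = (cos 195°, sin 195°) = (-0.9659, -0.2588); from cell (6,1)
  next x-line at t=0.8696, next y-line at t=0.9659; Δt_x=1.0353, Δt_y=3.8637
    x: enter (5,1) at t=0.8696
    y: enter (5,0) at t=0.9659 ← occupied
  → r_1 = 0.9659
beam 2: φ=90°, α=285°
  dir = (cos 285°, sin 285°) = (0.2588, -0.9659); from cell (6,1)
  next x-line at t=0.6182, next y-line at t=0.2588; Δt_x=3.8637, Δt_y=1.0353
    y: enter (6,0) at t=0.2588 ← occupied
  → r_2 = 0.2588
beam 3: φ=180°, α=15°
  dir = (cos 15°, sin 15°) = (0.9659, 0.2588); from cell (6,1)
  next x-line at t=0.1656, next y-line at t=2.8978; Δt_x=1.0353, Δt_y=3.8637
    x: enter (7,1) at t=0.1656
    x: enter (8,1) at t=1.2009 ← occupied
  → r_3 = 1.2009
beam 4: φ=270°, α=105°
  dir = (cos 105°, sin 105°) = (-0.2588, 0.9659); from cell (6,1)
  next x-line at t=3.2455, next y-line at t=0.7765; Δt_x=3.8637, Δt_y=1.0353
    y: enter (6,2) at t=0.7765
    y: enter (6,3) at t=1.8117
    y: enter (6,4) at t=2.8470 ← occupied
  → r_4 = 2.8470

ranges = [0.9659, 0.2588, 1.2009, 2.8470]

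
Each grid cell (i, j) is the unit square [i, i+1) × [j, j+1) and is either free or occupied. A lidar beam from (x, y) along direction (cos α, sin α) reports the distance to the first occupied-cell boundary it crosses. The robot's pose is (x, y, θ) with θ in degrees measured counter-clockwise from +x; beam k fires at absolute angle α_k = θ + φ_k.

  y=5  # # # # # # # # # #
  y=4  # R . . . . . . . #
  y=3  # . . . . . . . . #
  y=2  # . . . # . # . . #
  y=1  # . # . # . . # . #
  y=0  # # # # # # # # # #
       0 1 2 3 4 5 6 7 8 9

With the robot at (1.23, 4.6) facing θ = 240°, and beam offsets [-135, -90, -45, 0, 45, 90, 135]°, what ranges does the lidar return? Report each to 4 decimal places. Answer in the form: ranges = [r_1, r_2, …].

beam 1: φ=-135°, α=105°
  cosα=-0.2588 sinα=0.9659 | (1,4) | tMaxX 0.8887 tMaxY 0.4141 | tΔX 3.8637 tΔY 1.0353
    t=0.4141 [y] (1,5) — stop
  → r_1 = 0.4141
beam 2: φ=-90°, α=150°
  cosα=-0.8660 sinα=0.5000 | (1,4) | tMaxX 0.2656 tMaxY 0.8000 | tΔX 1.1547 tΔY 2.0000
    t=0.2656 [x] (0,4) — stop
  → r_2 = 0.2656
beam 3: φ=-45°, α=195°
  cosα=-0.9659 sinα=-0.2588 | (1,4) | tMaxX 0.2381 tMaxY 2.3182 | tΔX 1.0353 tΔY 3.8637
    t=0.2381 [x] (0,4) — stop
  → r_3 = 0.2381
beam 4: φ=0°, α=240°
  cosα=-0.5000 sinα=-0.8660 | (1,4) | tMaxX 0.4600 tMaxY 0.6928 | tΔX 2.0000 tΔY 1.1547
    t=0.4600 [x] (0,4) — stop
  → r_4 = 0.4600
beam 5: φ=45°, α=285°
  cosα=0.2588 sinα=-0.9659 | (1,4) | tMaxX 2.9751 tMaxY 0.6212 | tΔX 3.8637 tΔY 1.0353
    t=0.6212 [y] (1,3)
    t=1.6564 [y] (1,2)
    t=2.6917 [y] (1,1)
    t=2.9751 [x] (2,1) — stop
  → r_5 = 2.9751
beam 6: φ=90°, α=330°
  cosα=0.8660 sinα=-0.5000 | (1,4) | tMaxX 0.8891 tMaxY 1.2000 | tΔX 1.1547 tΔY 2.0000
    t=0.8891 [x] (2,4)
    t=1.2000 [y] (2,3)
    t=2.0438 [x] (3,3)
    t=3.1985 [x] (4,3)
    t=3.2000 [y] (4,2) — stop
  → r_6 = 3.2000
beam 7: φ=135°, α=15°
  cosα=0.9659 sinα=0.2588 | (1,4) | tMaxX 0.7972 tMaxY 1.5455 | tΔX 1.0353 tΔY 3.8637
    t=0.7972 [x] (2,4)
    t=1.5455 [y] (2,5) — stop
  → r_7 = 1.5455

ranges = [0.4141, 0.2656, 0.2381, 0.4600, 2.9751, 3.2000, 1.5455]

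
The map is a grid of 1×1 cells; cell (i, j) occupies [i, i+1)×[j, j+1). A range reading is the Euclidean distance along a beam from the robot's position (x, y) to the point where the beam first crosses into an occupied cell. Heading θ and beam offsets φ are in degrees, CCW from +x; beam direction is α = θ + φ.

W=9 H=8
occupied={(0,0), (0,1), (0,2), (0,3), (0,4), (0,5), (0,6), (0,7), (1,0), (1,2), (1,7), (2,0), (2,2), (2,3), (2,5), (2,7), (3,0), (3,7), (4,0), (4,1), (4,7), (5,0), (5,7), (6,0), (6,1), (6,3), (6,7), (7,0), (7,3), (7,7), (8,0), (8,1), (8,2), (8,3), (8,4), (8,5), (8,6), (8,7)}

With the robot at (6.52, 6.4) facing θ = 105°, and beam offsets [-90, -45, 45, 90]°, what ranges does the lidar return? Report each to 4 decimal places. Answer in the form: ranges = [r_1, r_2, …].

ranges = [1.5322, 0.6928, 1.2000, 3.6442]

beam 1: φ=-90°, α=15°
  direction (0.9659, 0.2588); cell (6,6); t to first gridline: x 0.4969, y 2.3182 (then +1.0353 / +3.8637)
    (7,6) via x @ 0.4969
    (8,6) via x @ 1.5322  # hit
  → r_1 = 1.5322
beam 2: φ=-45°, α=60°
  direction (0.5000, 0.8660); cell (6,6); t to first gridline: x 0.9600, y 0.6928 (then +2.0000 / +1.1547)
    (6,7) via y @ 0.6928  # hit
  → r_2 = 0.6928
beam 3: φ=45°, α=150°
  direction (-0.8660, 0.5000); cell (6,6); t to first gridline: x 0.6004, y 1.2000 (then +1.1547 / +2.0000)
    (5,6) via x @ 0.6004
    (5,7) via y @ 1.2000  # hit
  → r_3 = 1.2000
beam 4: φ=90°, α=195°
  direction (-0.9659, -0.2588); cell (6,6); t to first gridline: x 0.5383, y 1.5455 (then +1.0353 / +3.8637)
    (5,6) via x @ 0.5383
    (5,5) via y @ 1.5455
    (4,5) via x @ 1.5736
    (3,5) via x @ 2.6089
    (2,5) via x @ 3.6442  # hit
  → r_4 = 3.6442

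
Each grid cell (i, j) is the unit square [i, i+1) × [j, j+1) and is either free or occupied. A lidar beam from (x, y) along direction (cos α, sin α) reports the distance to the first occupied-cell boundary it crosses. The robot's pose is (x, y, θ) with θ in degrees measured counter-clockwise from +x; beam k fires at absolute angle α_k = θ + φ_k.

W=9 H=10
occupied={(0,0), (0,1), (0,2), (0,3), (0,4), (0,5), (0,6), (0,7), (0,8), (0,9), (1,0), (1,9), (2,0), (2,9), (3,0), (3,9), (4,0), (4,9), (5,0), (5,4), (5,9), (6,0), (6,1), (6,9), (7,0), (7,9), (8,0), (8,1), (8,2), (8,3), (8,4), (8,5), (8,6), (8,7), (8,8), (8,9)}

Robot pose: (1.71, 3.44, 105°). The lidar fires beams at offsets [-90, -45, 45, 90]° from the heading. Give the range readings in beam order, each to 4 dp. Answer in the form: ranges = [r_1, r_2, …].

ranges = [3.4061, 6.4201, 0.8198, 0.7350]

beam 1: φ=-90°, α=15°
  dir = (cos 15°, sin 15°) = (0.9659, 0.2588); from cell (1,3)
  next x-line at t=0.3002, next y-line at t=2.1637; Δt_x=1.0353, Δt_y=3.8637
    x: enter (2,3) at t=0.3002
    x: enter (3,3) at t=1.3355
    y: enter (3,4) at t=2.1637
    x: enter (4,4) at t=2.3708
    x: enter (5,4) at t=3.4061 ← occupied
  → r_1 = 3.4061
beam 2: φ=-45°, α=60°
  dir = (cos 60°, sin 60°) = (0.5000, 0.8660); from cell (1,3)
  next x-line at t=0.5800, next y-line at t=0.6466; Δt_x=2.0000, Δt_y=1.1547
    x: enter (2,3) at t=0.5800
    y: enter (2,4) at t=0.6466
    y: enter (2,5) at t=1.8013
    x: enter (3,5) at t=2.5800
    y: enter (3,6) at t=2.9560
    y: enter (3,7) at t=4.1107
    x: enter (4,7) at t=4.5800
    y: enter (4,8) at t=5.2654
    y: enter (4,9) at t=6.4201 ← occupied
  → r_2 = 6.4201
beam 3: φ=45°, α=150°
  dir = (cos 150°, sin 150°) = (-0.8660, 0.5000); from cell (1,3)
  next x-line at t=0.8198, next y-line at t=1.1200; Δt_x=1.1547, Δt_y=2.0000
    x: enter (0,3) at t=0.8198 ← occupied
  → r_3 = 0.8198
beam 4: φ=90°, α=195°
  dir = (cos 195°, sin 195°) = (-0.9659, -0.2588); from cell (1,3)
  next x-line at t=0.7350, next y-line at t=1.7000; Δt_x=1.0353, Δt_y=3.8637
    x: enter (0,3) at t=0.7350 ← occupied
  → r_4 = 0.7350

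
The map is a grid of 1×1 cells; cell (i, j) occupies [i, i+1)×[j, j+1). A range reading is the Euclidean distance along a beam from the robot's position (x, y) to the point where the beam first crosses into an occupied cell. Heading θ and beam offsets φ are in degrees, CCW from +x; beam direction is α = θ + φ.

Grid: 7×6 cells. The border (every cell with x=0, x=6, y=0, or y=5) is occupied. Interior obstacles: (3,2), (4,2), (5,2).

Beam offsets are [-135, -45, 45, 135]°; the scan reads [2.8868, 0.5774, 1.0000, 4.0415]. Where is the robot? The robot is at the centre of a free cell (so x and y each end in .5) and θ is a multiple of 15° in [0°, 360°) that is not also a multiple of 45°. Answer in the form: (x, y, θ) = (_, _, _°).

The pose lattice has 17·16 = 272 candidates. Test each by forward raycasting.
  (5.5, 4.5, 60°): beam 1 = 1.5529 ≠ 2.8868 ✗
  (5.5, 4.5, 300°): beam 1 = 1.9319 ≠ 2.8868 ✗
  (4.5, 4.5, 195°): beam 1 = 0.5774 ≠ 2.8868 ✗
  (5.5, 4.5, 165°): beam 1 = 0.5774 ≠ 2.8868 ✗
  (2.5, 2.5, 165°): beam 1 = 0.5774 ≠ 2.8868 ✗
  …
  (3.5, 4.5, 105°): r_1=2.8868, r_2=0.5774, r_3=1.0000, r_4=4.0415 — all match ✓
No second candidate reproduces the full scan.

(x, y, θ) = (3.5, 4.5, 105°)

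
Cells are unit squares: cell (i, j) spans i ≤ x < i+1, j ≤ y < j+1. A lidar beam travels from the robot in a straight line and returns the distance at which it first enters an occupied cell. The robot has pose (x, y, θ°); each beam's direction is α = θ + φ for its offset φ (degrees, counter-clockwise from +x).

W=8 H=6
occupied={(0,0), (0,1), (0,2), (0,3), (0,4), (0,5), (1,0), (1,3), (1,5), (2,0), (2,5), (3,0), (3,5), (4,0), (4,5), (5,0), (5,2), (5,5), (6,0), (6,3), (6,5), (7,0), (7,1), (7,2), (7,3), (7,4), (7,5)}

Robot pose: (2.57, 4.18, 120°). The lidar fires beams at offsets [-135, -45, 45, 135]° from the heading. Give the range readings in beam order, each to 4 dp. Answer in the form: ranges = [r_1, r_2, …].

ranges = [3.5510, 0.8489, 1.6254, 3.2922]

beam 1: φ=-135°, α=345°
  cosα=0.9659 sinα=-0.2588 | (2,4) | tMaxX 0.4452 tMaxY 0.6955 | tΔX 1.0353 tΔY 3.8637
    t=0.4452 [x] (3,4)
    t=0.6955 [y] (3,3)
    t=1.4804 [x] (4,3)
    t=2.5157 [x] (5,3)
    t=3.5510 [x] (6,3) — stop
  → r_1 = 3.5510
beam 2: φ=-45°, α=75°
  cosα=0.2588 sinα=0.9659 | (2,4) | tMaxX 1.6614 tMaxY 0.8489 | tΔX 3.8637 tΔY 1.0353
    t=0.8489 [y] (2,5) — stop
  → r_2 = 0.8489
beam 3: φ=45°, α=165°
  cosα=-0.9659 sinα=0.2588 | (2,4) | tMaxX 0.5901 tMaxY 3.1682 | tΔX 1.0353 tΔY 3.8637
    t=0.5901 [x] (1,4)
    t=1.6254 [x] (0,4) — stop
  → r_3 = 1.6254
beam 4: φ=135°, α=255°
  cosα=-0.2588 sinα=-0.9659 | (2,4) | tMaxX 2.2023 tMaxY 0.1863 | tΔX 3.8637 tΔY 1.0353
    t=0.1863 [y] (2,3)
    t=1.2216 [y] (2,2)
    t=2.2023 [x] (1,2)
    t=2.2569 [y] (1,1)
    t=3.2922 [y] (1,0) — stop
  → r_4 = 3.2922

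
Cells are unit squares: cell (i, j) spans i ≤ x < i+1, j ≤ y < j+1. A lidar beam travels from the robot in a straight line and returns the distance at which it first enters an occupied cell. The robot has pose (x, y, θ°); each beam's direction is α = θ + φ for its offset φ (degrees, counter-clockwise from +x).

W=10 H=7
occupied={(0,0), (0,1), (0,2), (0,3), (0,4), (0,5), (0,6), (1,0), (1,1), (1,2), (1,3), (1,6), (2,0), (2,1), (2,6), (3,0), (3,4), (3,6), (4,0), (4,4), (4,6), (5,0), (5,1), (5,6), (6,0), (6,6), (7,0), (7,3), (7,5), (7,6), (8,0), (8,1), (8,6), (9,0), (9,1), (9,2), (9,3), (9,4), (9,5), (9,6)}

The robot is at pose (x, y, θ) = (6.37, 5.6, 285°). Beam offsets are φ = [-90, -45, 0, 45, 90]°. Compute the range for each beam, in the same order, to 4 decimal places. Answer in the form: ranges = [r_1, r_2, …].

beam 1: φ=-90°, α=195°
  dir = (cos 195°, sin 195°) = (-0.9659, -0.2588); from cell (6,5)
  next x-line at t=0.3831, next y-line at t=2.3182; Δt_x=1.0353, Δt_y=3.8637
    x: enter (5,5) at t=0.3831
    x: enter (4,5) at t=1.4183
    y: enter (4,4) at t=2.3182 ← occupied
  → r_1 = 2.3182
beam 2: φ=-45°, α=240°
  dir = (cos 240°, sin 240°) = (-0.5000, -0.8660); from cell (6,5)
  next x-line at t=0.7400, next y-line at t=0.6928; Δt_x=2.0000, Δt_y=1.1547
    y: enter (6,4) at t=0.6928
    x: enter (5,4) at t=0.7400
    y: enter (5,3) at t=1.8475
    x: enter (4,3) at t=2.7400
    y: enter (4,2) at t=3.0022
    y: enter (4,1) at t=4.1569
    x: enter (3,1) at t=4.7400
    y: enter (3,0) at t=5.3116 ← occupied
  → r_2 = 5.3116
beam 3: φ=0°, α=285°
  dir = (cos 285°, sin 285°) = (0.2588, -0.9659); from cell (6,5)
  next x-line at t=2.4341, next y-line at t=0.6212; Δt_x=3.8637, Δt_y=1.0353
    y: enter (6,4) at t=0.6212
    y: enter (6,3) at t=1.6564
    x: enter (7,3) at t=2.4341 ← occupied
  → r_3 = 2.4341
beam 4: φ=45°, α=330°
  dir = (cos 330°, sin 330°) = (0.8660, -0.5000); from cell (6,5)
  next x-line at t=0.7275, next y-line at t=1.2000; Δt_x=1.1547, Δt_y=2.0000
    x: enter (7,5) at t=0.7275 ← occupied
  → r_4 = 0.7275
beam 5: φ=90°, α=15°
  dir = (cos 15°, sin 15°) = (0.9659, 0.2588); from cell (6,5)
  next x-line at t=0.6522, next y-line at t=1.5455; Δt_x=1.0353, Δt_y=3.8637
    x: enter (7,5) at t=0.6522 ← occupied
  → r_5 = 0.6522

ranges = [2.3182, 5.3116, 2.4341, 0.7275, 0.6522]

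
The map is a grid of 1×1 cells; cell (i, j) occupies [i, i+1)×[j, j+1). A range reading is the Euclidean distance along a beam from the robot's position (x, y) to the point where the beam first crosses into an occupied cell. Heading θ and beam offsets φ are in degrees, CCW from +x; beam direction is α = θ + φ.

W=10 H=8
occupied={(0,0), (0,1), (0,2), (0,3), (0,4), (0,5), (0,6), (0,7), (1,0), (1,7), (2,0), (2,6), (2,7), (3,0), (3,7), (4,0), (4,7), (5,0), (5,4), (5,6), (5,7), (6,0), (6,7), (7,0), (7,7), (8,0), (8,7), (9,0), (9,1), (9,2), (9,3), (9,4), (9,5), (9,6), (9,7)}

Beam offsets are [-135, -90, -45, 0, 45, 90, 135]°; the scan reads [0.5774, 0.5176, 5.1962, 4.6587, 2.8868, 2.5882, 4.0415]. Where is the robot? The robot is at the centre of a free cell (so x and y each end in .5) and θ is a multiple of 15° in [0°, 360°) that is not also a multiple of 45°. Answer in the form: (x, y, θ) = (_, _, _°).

(x, y, θ) = (5.5, 3.5, 195°)

The pose lattice has 45·16 = 720 candidates. Test each by forward raycasting.
  (5.5, 1.5, 240°): beam 1 = 5.6940 ≠ 0.5774 ✗
  (7.5, 1.5, 330°): beam 1 = 1.9319 ≠ 0.5774 ✗
  (3.5, 6.5, 165°): beam 1 = 1.0000 ≠ 0.5774 ✗
  (6.5, 2.5, 105°): beam 1 = 2.8868 ≠ 0.5774 ✗
  …
  (5.5, 3.5, 195°): r_1=0.5774, r_2=0.5176, r_3=5.1962, r_4=4.6587, r_5=2.8868, r_6=2.5882, r_7=4.0415 — all match ✓
Unique over the lattice → pose = (5.5, 3.5, 195°).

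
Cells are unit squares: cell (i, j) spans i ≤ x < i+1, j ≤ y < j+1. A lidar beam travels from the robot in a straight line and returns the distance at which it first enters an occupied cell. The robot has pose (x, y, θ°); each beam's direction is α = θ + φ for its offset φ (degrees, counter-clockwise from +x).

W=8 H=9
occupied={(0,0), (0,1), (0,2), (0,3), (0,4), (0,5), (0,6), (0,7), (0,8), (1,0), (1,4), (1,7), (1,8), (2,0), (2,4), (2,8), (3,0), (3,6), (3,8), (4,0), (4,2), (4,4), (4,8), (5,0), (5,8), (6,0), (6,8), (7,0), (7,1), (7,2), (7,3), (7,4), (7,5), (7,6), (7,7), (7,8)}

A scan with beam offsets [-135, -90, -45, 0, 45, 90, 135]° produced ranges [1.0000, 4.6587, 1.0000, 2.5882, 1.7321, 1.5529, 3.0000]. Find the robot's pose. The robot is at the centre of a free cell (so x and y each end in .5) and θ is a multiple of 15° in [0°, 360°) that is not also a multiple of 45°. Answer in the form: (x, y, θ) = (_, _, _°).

(x, y, θ) = (5.5, 3.5, 285°)

Candidates: 36 free-cell centres × 16 headings = 576 poses. Raycast each; keep the one whose scan matches to 4 dp.
  (4.5, 3.5, 165°): beam 1 = 2.8868 ≠ 1.0000 ✗
  (3.5, 1.5, 345°): beam 2 = 0.5176 ≠ 4.6587 ✗
  (3.5, 5.5, 150°): beam 1 = 3.6235 ≠ 1.0000 ✗
  (2.5, 7.5, 165°): beam 2 = 0.5176 ≠ 4.6587 ✗
  (4.5, 1.5, 75°): beam 1 = 0.5774 ≠ 1.0000 ✗
  …
  (5.5, 3.5, 285°): r_1=1.0000, r_2=4.6587, r_3=1.0000, r_4=2.5882, r_5=1.7321, r_6=1.5529, r_7=3.0000 — all match ✓
Only this pose fits every beam.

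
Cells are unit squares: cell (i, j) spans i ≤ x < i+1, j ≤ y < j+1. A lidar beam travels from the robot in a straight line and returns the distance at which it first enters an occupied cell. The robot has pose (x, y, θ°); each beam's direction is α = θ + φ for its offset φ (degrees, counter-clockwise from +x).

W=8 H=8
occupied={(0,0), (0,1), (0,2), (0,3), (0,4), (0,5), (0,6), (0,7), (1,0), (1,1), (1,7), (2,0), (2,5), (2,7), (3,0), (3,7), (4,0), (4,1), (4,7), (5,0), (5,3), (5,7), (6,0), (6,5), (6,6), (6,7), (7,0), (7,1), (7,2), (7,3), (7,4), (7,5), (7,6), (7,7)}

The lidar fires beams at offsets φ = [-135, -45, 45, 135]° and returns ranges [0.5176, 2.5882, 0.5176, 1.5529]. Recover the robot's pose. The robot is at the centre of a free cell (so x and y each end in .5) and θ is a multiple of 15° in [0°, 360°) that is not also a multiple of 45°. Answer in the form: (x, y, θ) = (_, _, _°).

Enumerate (i+0.5, j+0.5, θ) over the 30 free cells and 16 admissible headings. For each, cast all 4 beams and compare to the given ranges.
  (3.5, 2.5, 60°): beam 1 = 1.5529 ≠ 0.5176 ✗
  (2.5, 4.5, 240°): beam 2 = 1.5529 ≠ 2.5882 ✗
  (4.5, 2.5, 345°): beam 1 = 2.8868 ≠ 0.5176 ✗
  …
  (6.5, 3.5, 300°): r_1=0.5176, r_2=2.5882, r_3=0.5176, r_4=1.5529 — all match ✓
No second candidate reproduces the full scan.

(x, y, θ) = (6.5, 3.5, 300°)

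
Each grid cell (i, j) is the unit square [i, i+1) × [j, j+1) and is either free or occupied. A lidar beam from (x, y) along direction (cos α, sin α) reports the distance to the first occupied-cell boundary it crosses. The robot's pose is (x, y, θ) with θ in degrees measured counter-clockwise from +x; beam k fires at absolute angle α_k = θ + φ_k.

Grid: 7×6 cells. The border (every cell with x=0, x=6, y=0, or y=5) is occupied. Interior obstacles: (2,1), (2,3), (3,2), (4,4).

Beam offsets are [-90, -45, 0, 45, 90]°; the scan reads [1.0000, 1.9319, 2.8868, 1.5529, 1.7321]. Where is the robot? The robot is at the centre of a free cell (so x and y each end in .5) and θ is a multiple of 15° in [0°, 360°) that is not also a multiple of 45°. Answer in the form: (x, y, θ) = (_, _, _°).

(x, y, θ) = (5.5, 2.5, 150°)

The pose lattice has 16·16 = 256 candidates. Test each by forward raycasting.
  (5.5, 4.5, 75°): beam 1 = 0.5176 ≠ 1.0000 ✗
  (1.5, 1.5, 30°): beam 1 = 0.5774 ≠ 1.0000 ✗
  (3.5, 3.5, 255°): beam 1 = 0.5176 ≠ 1.0000 ✗
  (2.5, 4.5, 75°): beam 1 = 1.5529 ≠ 1.0000 ✗
  …
  (5.5, 2.5, 150°): r_1=1.0000, r_2=1.9319, r_3=2.8868, r_4=1.5529, r_5=1.7321 — all match ✓
Unique over the lattice → pose = (5.5, 2.5, 150°).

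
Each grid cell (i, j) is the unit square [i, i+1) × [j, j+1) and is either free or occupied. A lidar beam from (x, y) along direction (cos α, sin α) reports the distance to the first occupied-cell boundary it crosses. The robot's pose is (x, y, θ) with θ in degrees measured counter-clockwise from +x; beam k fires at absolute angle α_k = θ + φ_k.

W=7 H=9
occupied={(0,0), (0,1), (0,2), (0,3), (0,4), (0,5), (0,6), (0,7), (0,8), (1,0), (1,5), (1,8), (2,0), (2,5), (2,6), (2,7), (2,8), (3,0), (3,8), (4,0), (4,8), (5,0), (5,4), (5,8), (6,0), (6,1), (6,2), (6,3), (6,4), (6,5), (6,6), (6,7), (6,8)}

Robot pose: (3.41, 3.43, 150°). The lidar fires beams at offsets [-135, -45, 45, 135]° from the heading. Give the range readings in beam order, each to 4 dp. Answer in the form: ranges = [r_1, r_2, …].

ranges = [2.2023, 1.6254, 2.4950, 2.5157]

beam 1: φ=-135°, α=15°
  direction (0.9659, 0.2588); cell (3,3); t to first gridline: x 0.6108, y 2.2023 (then +1.0353 / +3.8637)
    (4,3) via x @ 0.6108
    (5,3) via x @ 1.6461
    (5,4) via y @ 2.2023  # hit
  → r_1 = 2.2023
beam 2: φ=-45°, α=105°
  direction (-0.2588, 0.9659); cell (3,3); t to first gridline: x 1.5841, y 0.5901 (then +3.8637 / +1.0353)
    (3,4) via y @ 0.5901
    (2,4) via x @ 1.5841
    (2,5) via y @ 1.6254  # hit
  → r_2 = 1.6254
beam 3: φ=45°, α=195°
  direction (-0.9659, -0.2588); cell (3,3); t to first gridline: x 0.4245, y 1.6614 (then +1.0353 / +3.8637)
    (2,3) via x @ 0.4245
    (1,3) via x @ 1.4597
    (1,2) via y @ 1.6614
    (0,2) via x @ 2.4950  # hit
  → r_3 = 2.4950
beam 4: φ=135°, α=285°
  direction (0.2588, -0.9659); cell (3,3); t to first gridline: x 2.2796, y 0.4452 (then +3.8637 / +1.0353)
    (3,2) via y @ 0.4452
    (3,1) via y @ 1.4804
    (4,1) via x @ 2.2796
    (4,0) via y @ 2.5157  # hit
  → r_4 = 2.5157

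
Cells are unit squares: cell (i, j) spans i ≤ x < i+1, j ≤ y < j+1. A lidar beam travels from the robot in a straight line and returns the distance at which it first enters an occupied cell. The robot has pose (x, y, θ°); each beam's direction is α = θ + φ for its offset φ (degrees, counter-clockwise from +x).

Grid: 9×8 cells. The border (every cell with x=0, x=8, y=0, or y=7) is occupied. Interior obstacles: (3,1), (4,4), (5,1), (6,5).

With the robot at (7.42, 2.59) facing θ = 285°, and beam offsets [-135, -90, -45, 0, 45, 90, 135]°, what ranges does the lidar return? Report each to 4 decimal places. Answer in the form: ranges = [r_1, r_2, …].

beam 1: φ=-135°, α=150°
  d=(-0.8660,0.5000)  start (7,2)  tX=0.4850 tY=0.8200  stride 1/|dx|=1.1547 1/|dy|=2.0000
    cross x-line → (6,2), t=0.4850
    cross y-line → (6,3), t=0.8200
    cross x-line → (5,3), t=1.6397
    cross x-line → (4,3), t=2.7944
    cross y-line → (4,4), t=2.8200 (wall)
  → r_1 = 2.8200
beam 2: φ=-90°, α=195°
  d=(-0.9659,-0.2588)  start (7,2)  tX=0.4348 tY=2.2796  stride 1/|dx|=1.0353 1/|dy|=3.8637
    cross x-line → (6,2), t=0.4348
    cross x-line → (5,2), t=1.4701
    cross y-line → (5,1), t=2.2796 (wall)
  → r_2 = 2.2796
beam 3: φ=-45°, α=240°
  d=(-0.5000,-0.8660)  start (7,2)  tX=0.8400 tY=0.6813  stride 1/|dx|=2.0000 1/|dy|=1.1547
    cross y-line → (7,1), t=0.6813
    cross x-line → (6,1), t=0.8400
    cross y-line → (6,0), t=1.8360 (wall)
  → r_3 = 1.8360
beam 4: φ=0°, α=285°
  d=(0.2588,-0.9659)  start (7,2)  tX=2.2409 tY=0.6108  stride 1/|dx|=3.8637 1/|dy|=1.0353
    cross y-line → (7,1), t=0.6108
    cross y-line → (7,0), t=1.6461 (wall)
  → r_4 = 1.6461
beam 5: φ=45°, α=330°
  d=(0.8660,-0.5000)  start (7,2)  tX=0.6697 tY=1.1800  stride 1/|dx|=1.1547 1/|dy|=2.0000
    cross x-line → (8,2), t=0.6697 (wall)
  → r_5 = 0.6697
beam 6: φ=90°, α=15°
  d=(0.9659,0.2588)  start (7,2)  tX=0.6005 tY=1.5841  stride 1/|dx|=1.0353 1/|dy|=3.8637
    cross x-line → (8,2), t=0.6005 (wall)
  → r_6 = 0.6005
beam 7: φ=135°, α=60°
  d=(0.5000,0.8660)  start (7,2)  tX=1.1600 tY=0.4734  stride 1/|dx|=2.0000 1/|dy|=1.1547
    cross y-line → (7,3), t=0.4734
    cross x-line → (8,3), t=1.1600 (wall)
  → r_7 = 1.1600

ranges = [2.8200, 2.2796, 1.8360, 1.6461, 0.6697, 0.6005, 1.1600]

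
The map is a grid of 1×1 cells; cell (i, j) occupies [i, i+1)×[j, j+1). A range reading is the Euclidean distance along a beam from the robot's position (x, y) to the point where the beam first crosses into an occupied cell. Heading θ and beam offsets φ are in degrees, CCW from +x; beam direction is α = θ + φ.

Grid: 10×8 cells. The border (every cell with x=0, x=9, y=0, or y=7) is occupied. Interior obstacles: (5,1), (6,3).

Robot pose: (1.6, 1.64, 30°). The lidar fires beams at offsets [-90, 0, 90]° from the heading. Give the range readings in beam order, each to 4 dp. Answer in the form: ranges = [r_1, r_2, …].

ranges = [0.7390, 8.5448, 1.2000]

beam 1: φ=-90°, α=300°
  dir = (cos 300°, sin 300°) = (0.5000, -0.8660); from cell (1,1)
  next x-line at t=0.8000, next y-line at t=0.7390; Δt_x=2.0000, Δt_y=1.1547
    y: enter (1,0) at t=0.7390 ← occupied
  → r_1 = 0.7390
beam 2: φ=0°, α=30°
  dir = (cos 30°, sin 30°) = (0.8660, 0.5000); from cell (1,1)
  next x-line at t=0.4619, next y-line at t=0.7200; Δt_x=1.1547, Δt_y=2.0000
    x: enter (2,1) at t=0.4619
    y: enter (2,2) at t=0.7200
    x: enter (3,2) at t=1.6166
    y: enter (3,3) at t=2.7200
    x: enter (4,3) at t=2.7713
    x: enter (5,3) at t=3.9260
    y: enter (5,4) at t=4.7200
    x: enter (6,4) at t=5.0807
    x: enter (7,4) at t=6.2354
    y: enter (7,5) at t=6.7200
    x: enter (8,5) at t=7.3901
    x: enter (9,5) at t=8.5448 ← occupied
  → r_2 = 8.5448
beam 3: φ=90°, α=120°
  dir = (cos 120°, sin 120°) = (-0.5000, 0.8660); from cell (1,1)
  next x-line at t=1.2000, next y-line at t=0.4157; Δt_x=2.0000, Δt_y=1.1547
    y: enter (1,2) at t=0.4157
    x: enter (0,2) at t=1.2000 ← occupied
  → r_3 = 1.2000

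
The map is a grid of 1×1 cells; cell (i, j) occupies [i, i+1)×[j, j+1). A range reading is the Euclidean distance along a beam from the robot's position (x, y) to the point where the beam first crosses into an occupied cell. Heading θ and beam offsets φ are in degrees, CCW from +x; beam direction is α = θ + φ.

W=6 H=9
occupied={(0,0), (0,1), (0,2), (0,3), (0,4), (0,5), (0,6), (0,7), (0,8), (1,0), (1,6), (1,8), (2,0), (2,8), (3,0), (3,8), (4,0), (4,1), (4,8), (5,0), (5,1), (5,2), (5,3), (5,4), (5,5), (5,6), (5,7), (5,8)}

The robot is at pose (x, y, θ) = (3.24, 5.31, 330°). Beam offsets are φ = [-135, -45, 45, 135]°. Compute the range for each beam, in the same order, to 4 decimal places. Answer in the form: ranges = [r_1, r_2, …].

beam 1: φ=-135°, α=195°
  d=(-0.9659,-0.2588)  start (3,5)  tX=0.2485 tY=1.1977  stride 1/|dx|=1.0353 1/|dy|=3.8637
    cross x-line → (2,5), t=0.2485
    cross y-line → (2,4), t=1.1977
    cross x-line → (1,4), t=1.2837
    cross x-line → (0,4), t=2.3190 (wall)
  → r_1 = 2.3190
beam 2: φ=-45°, α=285°
  d=(0.2588,-0.9659)  start (3,5)  tX=2.9364 tY=0.3209  stride 1/|dx|=3.8637 1/|dy|=1.0353
    cross y-line → (3,4), t=0.3209
    cross y-line → (3,3), t=1.3562
    cross y-line → (3,2), t=2.3915
    cross x-line → (4,2), t=2.9364
    cross y-line → (4,1), t=3.4268 (wall)
  → r_2 = 3.4268
beam 3: φ=45°, α=15°
  d=(0.9659,0.2588)  start (3,5)  tX=0.7868 tY=2.6660  stride 1/|dx|=1.0353 1/|dy|=3.8637
    cross x-line → (4,5), t=0.7868
    cross x-line → (5,5), t=1.8221 (wall)
  → r_3 = 1.8221
beam 4: φ=135°, α=105°
  d=(-0.2588,0.9659)  start (3,5)  tX=0.9273 tY=0.7143  stride 1/|dx|=3.8637 1/|dy|=1.0353
    cross y-line → (3,6), t=0.7143
    cross x-line → (2,6), t=0.9273
    cross y-line → (2,7), t=1.7496
    cross y-line → (2,8), t=2.7849 (wall)
  → r_4 = 2.7849

ranges = [2.3190, 3.4268, 1.8221, 2.7849]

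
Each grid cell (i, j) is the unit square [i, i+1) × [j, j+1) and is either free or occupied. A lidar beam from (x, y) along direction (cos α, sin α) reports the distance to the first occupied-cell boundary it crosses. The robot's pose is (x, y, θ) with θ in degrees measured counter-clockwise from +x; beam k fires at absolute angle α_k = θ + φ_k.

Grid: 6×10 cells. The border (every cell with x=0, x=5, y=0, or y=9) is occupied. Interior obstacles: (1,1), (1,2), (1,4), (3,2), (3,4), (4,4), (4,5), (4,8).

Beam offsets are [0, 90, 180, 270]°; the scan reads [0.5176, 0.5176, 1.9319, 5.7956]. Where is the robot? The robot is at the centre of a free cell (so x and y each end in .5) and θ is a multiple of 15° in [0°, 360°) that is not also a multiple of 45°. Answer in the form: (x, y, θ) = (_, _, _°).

Enumerate (i+0.5, j+0.5, θ) over the 24 free cells and 16 admissible headings. For each, cast all 4 beams and compare to the given ranges.
  (1.5, 5.5, 30°): beam 1 = 4.0415 ≠ 0.5176 ✗
  (4.5, 7.5, 105°): beam 2 = 3.6235 ≠ 0.5176 ✗
  (2.5, 7.5, 195°): beam 1 = 1.5529 ≠ 0.5176 ✗
  (2.5, 2.5, 15°): beam 2 = 1.9319 ≠ 0.5176 ✗
  …
  (3.5, 8.5, 345°): r_1=0.5176, r_2=0.5176, r_3=1.9319, r_4=5.7956 — all match ✓
Unique over the lattice → pose = (3.5, 8.5, 345°).

(x, y, θ) = (3.5, 8.5, 345°)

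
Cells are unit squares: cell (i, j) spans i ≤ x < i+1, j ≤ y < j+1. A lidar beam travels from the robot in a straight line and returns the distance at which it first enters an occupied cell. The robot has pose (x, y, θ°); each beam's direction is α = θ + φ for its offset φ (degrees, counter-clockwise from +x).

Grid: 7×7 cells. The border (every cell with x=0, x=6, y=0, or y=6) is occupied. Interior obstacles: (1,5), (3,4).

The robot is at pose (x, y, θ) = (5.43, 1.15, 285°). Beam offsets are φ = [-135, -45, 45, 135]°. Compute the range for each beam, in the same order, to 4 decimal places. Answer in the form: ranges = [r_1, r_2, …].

ranges = [5.1153, 0.1732, 0.3000, 1.1400]

beam 1: φ=-135°, α=150°
  dir = (cos 150°, sin 150°) = (-0.8660, 0.5000); from cell (5,1)
  next x-line at t=0.4965, next y-line at t=1.7000; Δt_x=1.1547, Δt_y=2.0000
    x: enter (4,1) at t=0.4965
    x: enter (3,1) at t=1.6512
    y: enter (3,2) at t=1.7000
    x: enter (2,2) at t=2.8059
    y: enter (2,3) at t=3.7000
    x: enter (1,3) at t=3.9606
    x: enter (0,3) at t=5.1153 ← occupied
  → r_1 = 5.1153
beam 2: φ=-45°, α=240°
  dir = (cos 240°, sin 240°) = (-0.5000, -0.8660); from cell (5,1)
  next x-line at t=0.8600, next y-line at t=0.1732; Δt_x=2.0000, Δt_y=1.1547
    y: enter (5,0) at t=0.1732 ← occupied
  → r_2 = 0.1732
beam 3: φ=45°, α=330°
  dir = (cos 330°, sin 330°) = (0.8660, -0.5000); from cell (5,1)
  next x-line at t=0.6582, next y-line at t=0.3000; Δt_x=1.1547, Δt_y=2.0000
    y: enter (5,0) at t=0.3000 ← occupied
  → r_3 = 0.3000
beam 4: φ=135°, α=60°
  dir = (cos 60°, sin 60°) = (0.5000, 0.8660); from cell (5,1)
  next x-line at t=1.1400, next y-line at t=0.9815; Δt_x=2.0000, Δt_y=1.1547
    y: enter (5,2) at t=0.9815
    x: enter (6,2) at t=1.1400 ← occupied
  → r_4 = 1.1400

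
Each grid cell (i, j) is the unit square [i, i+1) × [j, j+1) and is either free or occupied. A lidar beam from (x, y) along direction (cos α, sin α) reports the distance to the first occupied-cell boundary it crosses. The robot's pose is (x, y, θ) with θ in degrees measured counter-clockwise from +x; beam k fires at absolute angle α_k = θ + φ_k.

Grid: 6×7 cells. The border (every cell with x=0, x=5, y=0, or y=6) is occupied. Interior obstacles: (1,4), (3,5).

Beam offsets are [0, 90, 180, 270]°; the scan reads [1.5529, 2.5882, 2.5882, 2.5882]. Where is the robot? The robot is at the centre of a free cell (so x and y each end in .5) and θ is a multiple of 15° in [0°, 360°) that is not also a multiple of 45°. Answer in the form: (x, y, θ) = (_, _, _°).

(x, y, θ) = (2.5, 3.5, 195°)

The pose lattice has 18·16 = 288 candidates. Test each by forward raycasting.
  (2.5, 3.5, 330°): beam 1 = 2.8868 ≠ 1.5529 ✗
  (2.5, 3.5, 60°): beam 1 = 1.7321 ≠ 1.5529 ✗
  (4.5, 2.5, 75°): beam 1 = 1.9319 ≠ 1.5529 ✗
  (2.5, 3.5, 240°): beam 1 = 2.8868 ≠ 1.5529 ✗
  …
  (2.5, 3.5, 195°): r_1=1.5529, r_2=2.5882, r_3=2.5882, r_4=2.5882 — all match ✓
Only this pose fits every beam.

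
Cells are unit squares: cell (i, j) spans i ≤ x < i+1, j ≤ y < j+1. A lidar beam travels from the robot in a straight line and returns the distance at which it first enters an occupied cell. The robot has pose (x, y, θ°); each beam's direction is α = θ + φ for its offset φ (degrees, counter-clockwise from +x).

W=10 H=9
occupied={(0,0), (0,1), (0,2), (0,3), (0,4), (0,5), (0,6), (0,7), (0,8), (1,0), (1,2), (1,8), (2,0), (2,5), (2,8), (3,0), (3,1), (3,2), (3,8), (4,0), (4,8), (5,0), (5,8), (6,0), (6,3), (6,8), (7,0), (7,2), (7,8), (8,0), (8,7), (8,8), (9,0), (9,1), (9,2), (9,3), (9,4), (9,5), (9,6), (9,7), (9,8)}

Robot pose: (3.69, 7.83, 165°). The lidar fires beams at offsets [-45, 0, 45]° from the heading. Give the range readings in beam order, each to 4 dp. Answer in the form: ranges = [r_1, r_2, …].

ranges = [0.1963, 0.6568, 3.1061]

beam 1: φ=-45°, α=120°
  dir = (cos 120°, sin 120°) = (-0.5000, 0.8660); from cell (3,7)
  next x-line at t=1.3800, next y-line at t=0.1963; Δt_x=2.0000, Δt_y=1.1547
    y: enter (3,8) at t=0.1963 ← occupied
  → r_1 = 0.1963
beam 2: φ=0°, α=165°
  dir = (cos 165°, sin 165°) = (-0.9659, 0.2588); from cell (3,7)
  next x-line at t=0.7143, next y-line at t=0.6568; Δt_x=1.0353, Δt_y=3.8637
    y: enter (3,8) at t=0.6568 ← occupied
  → r_2 = 0.6568
beam 3: φ=45°, α=210°
  dir = (cos 210°, sin 210°) = (-0.8660, -0.5000); from cell (3,7)
  next x-line at t=0.7967, next y-line at t=1.6600; Δt_x=1.1547, Δt_y=2.0000
    x: enter (2,7) at t=0.7967
    y: enter (2,6) at t=1.6600
    x: enter (1,6) at t=1.9514
    x: enter (0,6) at t=3.1061 ← occupied
  → r_3 = 3.1061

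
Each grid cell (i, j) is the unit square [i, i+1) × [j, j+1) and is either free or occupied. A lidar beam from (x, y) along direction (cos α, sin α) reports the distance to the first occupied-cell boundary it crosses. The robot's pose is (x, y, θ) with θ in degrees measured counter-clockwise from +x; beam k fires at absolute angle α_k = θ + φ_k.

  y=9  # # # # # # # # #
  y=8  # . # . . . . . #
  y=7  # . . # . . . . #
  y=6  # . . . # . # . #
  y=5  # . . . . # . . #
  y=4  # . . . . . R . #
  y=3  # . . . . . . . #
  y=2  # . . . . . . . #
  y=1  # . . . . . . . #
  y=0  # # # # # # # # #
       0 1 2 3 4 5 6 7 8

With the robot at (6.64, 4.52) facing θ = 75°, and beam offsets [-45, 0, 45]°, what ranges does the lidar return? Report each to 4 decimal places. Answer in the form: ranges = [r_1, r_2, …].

ranges = [1.5704, 4.6380, 1.2800]

beam 1: φ=-45°, α=30°
  dir = (cos 30°, sin 30°) = (0.8660, 0.5000); from cell (6,4)
  next x-line at t=0.4157, next y-line at t=0.9600; Δt_x=1.1547, Δt_y=2.0000
    x: enter (7,4) at t=0.4157
    y: enter (7,5) at t=0.9600
    x: enter (8,5) at t=1.5704 ← occupied
  → r_1 = 1.5704
beam 2: φ=0°, α=75°
  dir = (cos 75°, sin 75°) = (0.2588, 0.9659); from cell (6,4)
  next x-line at t=1.3909, next y-line at t=0.4969; Δt_x=3.8637, Δt_y=1.0353
    y: enter (6,5) at t=0.4969
    x: enter (7,5) at t=1.3909
    y: enter (7,6) at t=1.5322
    y: enter (7,7) at t=2.5675
    y: enter (7,8) at t=3.6028
    y: enter (7,9) at t=4.6380 ← occupied
  → r_2 = 4.6380
beam 3: φ=45°, α=120°
  dir = (cos 120°, sin 120°) = (-0.5000, 0.8660); from cell (6,4)
  next x-line at t=1.2800, next y-line at t=0.5543; Δt_x=2.0000, Δt_y=1.1547
    y: enter (6,5) at t=0.5543
    x: enter (5,5) at t=1.2800 ← occupied
  → r_3 = 1.2800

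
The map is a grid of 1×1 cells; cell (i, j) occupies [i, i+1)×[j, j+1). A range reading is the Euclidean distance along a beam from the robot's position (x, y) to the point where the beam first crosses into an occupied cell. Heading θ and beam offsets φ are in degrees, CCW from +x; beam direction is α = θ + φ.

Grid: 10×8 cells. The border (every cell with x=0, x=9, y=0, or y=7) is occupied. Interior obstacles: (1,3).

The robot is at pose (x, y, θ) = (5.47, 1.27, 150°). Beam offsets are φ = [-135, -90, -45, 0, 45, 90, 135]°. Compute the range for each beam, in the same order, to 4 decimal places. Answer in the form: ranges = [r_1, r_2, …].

beam 1: φ=-135°, α=15°
  d=(0.9659,0.2588)  start (5,1)  tX=0.5487 tY=2.8205  stride 1/|dx|=1.0353 1/|dy|=3.8637
    cross x-line → (6,1), t=0.5487
    cross x-line → (7,1), t=1.5840
    cross x-line → (8,1), t=2.6192
    cross y-line → (8,2), t=2.8205
    cross x-line → (9,2), t=3.6545 (wall)
  → r_1 = 3.6545
beam 2: φ=-90°, α=60°
  d=(0.5000,0.8660)  start (5,1)  tX=1.0600 tY=0.8429  stride 1/|dx|=2.0000 1/|dy|=1.1547
    cross y-line → (5,2), t=0.8429
    cross x-line → (6,2), t=1.0600
    cross y-line → (6,3), t=1.9976
    cross x-line → (7,3), t=3.0600
    cross y-line → (7,4), t=3.1523
    cross y-line → (7,5), t=4.3070
    cross x-line → (8,5), t=5.0600
    cross y-line → (8,6), t=5.4617
    cross y-line → (8,7), t=6.6164 (wall)
  → r_2 = 6.6164
beam 3: φ=-45°, α=105°
  d=(-0.2588,0.9659)  start (5,1)  tX=1.8159 tY=0.7558  stride 1/|dx|=3.8637 1/|dy|=1.0353
    cross y-line → (5,2), t=0.7558
    cross y-line → (5,3), t=1.7910
    cross x-line → (4,3), t=1.8159
    cross y-line → (4,4), t=2.8263
    cross y-line → (4,5), t=3.8616
    cross y-line → (4,6), t=4.8969
    cross x-line → (3,6), t=5.6796
    cross y-line → (3,7), t=5.9321 (wall)
  → r_3 = 5.9321
beam 4: φ=0°, α=150°
  d=(-0.8660,0.5000)  start (5,1)  tX=0.5427 tY=1.4600  stride 1/|dx|=1.1547 1/|dy|=2.0000
    cross x-line → (4,1), t=0.5427
    cross y-line → (4,2), t=1.4600
    cross x-line → (3,2), t=1.6974
    cross x-line → (2,2), t=2.8521
    cross y-line → (2,3), t=3.4600
    cross x-line → (1,3), t=4.0068 (wall)
  → r_4 = 4.0068
beam 5: φ=45°, α=195°
  d=(-0.9659,-0.2588)  start (5,1)  tX=0.4866 tY=1.0432  stride 1/|dx|=1.0353 1/|dy|=3.8637
    cross x-line → (4,1), t=0.4866
    cross y-line → (4,0), t=1.0432 (wall)
  → r_5 = 1.0432
beam 6: φ=90°, α=240°
  d=(-0.5000,-0.8660)  start (5,1)  tX=0.9400 tY=0.3118  stride 1/|dx|=2.0000 1/|dy|=1.1547
    cross y-line → (5,0), t=0.3118 (wall)
  → r_6 = 0.3118
beam 7: φ=135°, α=285°
  d=(0.2588,-0.9659)  start (5,1)  tX=2.0478 tY=0.2795  stride 1/|dx|=3.8637 1/|dy|=1.0353
    cross y-line → (5,0), t=0.2795 (wall)
  → r_7 = 0.2795

ranges = [3.6545, 6.6164, 5.9321, 4.0068, 1.0432, 0.3118, 0.2795]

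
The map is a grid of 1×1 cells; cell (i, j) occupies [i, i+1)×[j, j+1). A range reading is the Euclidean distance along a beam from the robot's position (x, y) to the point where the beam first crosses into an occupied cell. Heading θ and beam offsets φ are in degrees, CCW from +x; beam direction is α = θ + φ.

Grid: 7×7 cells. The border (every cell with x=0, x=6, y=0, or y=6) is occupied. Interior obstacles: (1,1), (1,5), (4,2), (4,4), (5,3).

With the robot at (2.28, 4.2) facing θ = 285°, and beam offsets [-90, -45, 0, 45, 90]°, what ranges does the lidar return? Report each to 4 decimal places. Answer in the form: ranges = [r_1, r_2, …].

beam 1: φ=-90°, α=195°
  direction (-0.9659, -0.2588); cell (2,4); t to first gridline: x 0.2899, y 0.7727 (then +1.0353 / +3.8637)
    (1,4) via x @ 0.2899
    (1,3) via y @ 0.7727
    (0,3) via x @ 1.3252  # hit
  → r_1 = 1.3252
beam 2: φ=-45°, α=240°
  direction (-0.5000, -0.8660); cell (2,4); t to first gridline: x 0.5600, y 0.2309 (then +2.0000 / +1.1547)
    (2,3) via y @ 0.2309
    (1,3) via x @ 0.5600
    (1,2) via y @ 1.3856
    (1,1) via y @ 2.5403  # hit
  → r_2 = 2.5403
beam 3: φ=0°, α=285°
  direction (0.2588, -0.9659); cell (2,4); t to first gridline: x 2.7819, y 0.2071 (then +3.8637 / +1.0353)
    (2,3) via y @ 0.2071
    (2,2) via y @ 1.2423
    (2,1) via y @ 2.2776
    (3,1) via x @ 2.7819
    (3,0) via y @ 3.3129  # hit
  → r_3 = 3.3129
beam 4: φ=45°, α=330°
  direction (0.8660, -0.5000); cell (2,4); t to first gridline: x 0.8314, y 0.4000 (then +1.1547 / +2.0000)
    (2,3) via y @ 0.4000
    (3,3) via x @ 0.8314
    (4,3) via x @ 1.9861
    (4,2) via y @ 2.4000  # hit
  → r_4 = 2.4000
beam 5: φ=90°, α=15°
  direction (0.9659, 0.2588); cell (2,4); t to first gridline: x 0.7454, y 3.0910 (then +1.0353 / +3.8637)
    (3,4) via x @ 0.7454
    (4,4) via x @ 1.7807  # hit
  → r_5 = 1.7807

ranges = [1.3252, 2.5403, 3.3129, 2.4000, 1.7807]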